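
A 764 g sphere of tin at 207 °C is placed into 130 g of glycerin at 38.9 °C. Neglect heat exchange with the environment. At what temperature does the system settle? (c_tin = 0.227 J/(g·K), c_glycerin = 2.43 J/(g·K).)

T_f ≈ 98.5 °C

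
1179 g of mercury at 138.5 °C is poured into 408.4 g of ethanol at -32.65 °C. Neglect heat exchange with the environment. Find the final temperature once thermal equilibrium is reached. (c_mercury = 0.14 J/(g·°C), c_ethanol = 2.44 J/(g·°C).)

Setting the total heat transfer to zero:
1179·0.14·(T − 138.5) + 408.4·2.44·(T − (-32.65)) = 0
1161.6 T = -9674.8
T ≈ -8.33 °C

T_f ≈ -8.3 °C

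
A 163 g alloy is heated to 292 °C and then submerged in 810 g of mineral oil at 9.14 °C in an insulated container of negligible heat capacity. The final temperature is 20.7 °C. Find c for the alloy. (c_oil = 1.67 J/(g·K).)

c ≈ 0.354 J/(g·K)

Conservation of energy gives ΣQ = 0:
163·c·(20.7 − 292) + 810·1.67·(20.7 − 9.14) = 0
-44222 c = -15637
c = -15637/-44222 ≈ 0.3536 J/(g·K)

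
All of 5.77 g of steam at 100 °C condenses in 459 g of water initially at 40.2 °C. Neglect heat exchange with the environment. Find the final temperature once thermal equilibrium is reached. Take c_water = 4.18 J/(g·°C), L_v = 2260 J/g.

T_f ≈ 47.7 °C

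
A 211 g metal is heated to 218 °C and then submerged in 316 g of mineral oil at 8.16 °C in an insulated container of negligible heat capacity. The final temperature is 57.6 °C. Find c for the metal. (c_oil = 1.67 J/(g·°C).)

c ≈ 0.771 J/(g·°C)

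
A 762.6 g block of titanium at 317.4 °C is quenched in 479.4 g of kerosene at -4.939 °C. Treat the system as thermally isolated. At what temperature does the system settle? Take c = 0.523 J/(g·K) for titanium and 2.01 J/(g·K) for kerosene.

T_f ≈ 89.4 °C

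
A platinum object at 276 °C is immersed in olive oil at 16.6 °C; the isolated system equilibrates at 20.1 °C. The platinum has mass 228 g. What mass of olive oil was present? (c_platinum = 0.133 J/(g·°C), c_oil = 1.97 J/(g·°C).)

Heat gained plus heat lost sum to zero:
228×0.133×(20.1 − 276) + m×1.97×(20.1 − 16.6) = 0
6.895 m = 7759.9
m = 7759.9/6.895 ≈ 1125 g

m ≈ 1130 g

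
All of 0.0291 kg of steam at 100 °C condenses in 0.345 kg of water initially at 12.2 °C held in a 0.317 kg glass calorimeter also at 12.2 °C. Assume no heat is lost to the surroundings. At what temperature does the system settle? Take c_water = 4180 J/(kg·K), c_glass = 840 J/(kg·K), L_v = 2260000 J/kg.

T_f ≈ 54.0 °C

Net heat exchanged in the isolated system is zero:
condense steam: −0.0291·2260000 = −65766
  condensed water 100 °C→T: 121.64(T − 100)
  water warms: 0.345·4180·(T − 12.2) = 1442.1(T − 12.2)
  cup: 266.28(T − 12.2)
1830 T = 65766 + 12164 + 20842 = 98772
T ≈ 53.97 °C (< 100 °C, so full condensation is consistent).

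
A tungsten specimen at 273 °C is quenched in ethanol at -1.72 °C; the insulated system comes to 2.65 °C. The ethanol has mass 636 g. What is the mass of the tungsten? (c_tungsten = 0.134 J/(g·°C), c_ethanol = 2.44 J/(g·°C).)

m ≈ 187 g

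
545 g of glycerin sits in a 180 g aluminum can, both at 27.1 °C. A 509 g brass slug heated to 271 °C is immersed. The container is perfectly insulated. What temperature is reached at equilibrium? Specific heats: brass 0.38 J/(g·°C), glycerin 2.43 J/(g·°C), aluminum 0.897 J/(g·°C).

Heat gained plus heat lost sum to zero:
509×0.38×(T − 271) + 545×2.43×(T − 27.1) + 180×0.897×(T − 27.1) = 0
(193.42 + 1324.4 + 161.46) T = 193.42×271 + 1324.4×27.1 + 161.46×27.1
T = 92682 / 1679.2 = 55.2 °C

T_f ≈ 55.2 °C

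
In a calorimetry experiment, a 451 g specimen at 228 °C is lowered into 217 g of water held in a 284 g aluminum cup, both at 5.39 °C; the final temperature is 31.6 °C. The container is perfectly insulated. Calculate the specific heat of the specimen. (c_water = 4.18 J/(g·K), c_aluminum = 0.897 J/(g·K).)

Let T be the final temperature. ΣQ_i = 0:
451×c×(31.6 − 228) + 217×4.18×(31.6 − 5.39) + 284×0.897×(31.6 − 5.39) = 0
-88576 c = -30451
c = -30451/-88576 ≈ 0.3438 J/(g·K)

c ≈ 0.344 J/(g·K)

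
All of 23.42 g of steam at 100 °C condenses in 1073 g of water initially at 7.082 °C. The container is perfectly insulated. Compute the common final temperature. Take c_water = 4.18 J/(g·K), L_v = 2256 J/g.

T_f ≈ 20.6 °C

Setting the total heat transfer to zero:
latent heat released on condensation: 23.42·2256 = 52836
  condensate cools 100→T: 23.42·4.18·(T − 100) = 97.9(T − 100)
  water warms: 1073·4.18·(T − 7.082) = 4485.1(T − 7.082)
4583 T = 52836 + 9789.6 + 31764 = 94389
T ≈ 20.60 °C (< 100 °C, so full condensation is consistent).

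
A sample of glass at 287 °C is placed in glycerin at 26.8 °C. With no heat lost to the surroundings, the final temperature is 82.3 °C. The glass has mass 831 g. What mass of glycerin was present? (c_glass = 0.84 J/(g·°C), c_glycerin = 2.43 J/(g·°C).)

|Q_glass| = |Q_glycerin|:
831·0.84·(287 − 82.3) = m·2.43·(82.3 − 26.8)
134.87 m = 142889  ⇒  m ≈ 1059 g

m ≈ 1060 g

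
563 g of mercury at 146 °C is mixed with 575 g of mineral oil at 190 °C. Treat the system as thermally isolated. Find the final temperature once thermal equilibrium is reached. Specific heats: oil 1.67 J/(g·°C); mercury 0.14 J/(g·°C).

T_f ≈ 186.7 °C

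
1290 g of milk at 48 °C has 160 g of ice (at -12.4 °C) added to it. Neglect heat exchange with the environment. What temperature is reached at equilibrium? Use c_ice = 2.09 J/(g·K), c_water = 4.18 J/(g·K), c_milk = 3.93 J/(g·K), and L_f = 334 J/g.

T_f ≈ 32.4 °C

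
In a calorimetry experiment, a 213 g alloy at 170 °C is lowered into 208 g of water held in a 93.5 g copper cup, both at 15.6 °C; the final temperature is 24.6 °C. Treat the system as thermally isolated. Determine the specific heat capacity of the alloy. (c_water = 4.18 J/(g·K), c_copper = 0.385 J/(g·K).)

c ≈ 0.263 J/(g·K)

Taking heat into each body as positive, Σ m c ΔT = 0:
213×c×(24.6 − 170) + 208×4.18×(24.6 − 15.6) + 93.5×0.385×(24.6 − 15.6) = 0
-30970 c = -8148.9
c = -8148.9/-30970 ≈ 0.2631 J/(g·K)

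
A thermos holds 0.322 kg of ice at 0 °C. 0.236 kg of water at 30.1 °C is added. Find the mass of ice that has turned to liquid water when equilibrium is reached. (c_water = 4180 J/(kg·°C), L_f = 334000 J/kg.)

m_melted ≈ 0.0889 kg

Heat available from the water dropping to 0 °C: 0.236·4180·30.1 = 29693 J.
To melt every bit of ice: 0.322·334000 = 107548 J.
29693 J < 107548 J, so only part of the ice melts and the system sits at 0 °C.
m_melted·334000 = 29693  ⇒  m_melted ≈ 0.0889 kg.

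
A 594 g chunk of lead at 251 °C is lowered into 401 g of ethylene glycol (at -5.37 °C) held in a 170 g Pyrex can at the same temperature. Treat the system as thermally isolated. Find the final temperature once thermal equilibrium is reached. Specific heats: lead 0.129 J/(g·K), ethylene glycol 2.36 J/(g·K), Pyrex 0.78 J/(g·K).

T_f ≈ 11.6 °C

Setting the total heat transfer to zero:
594*0.129*(T − 251) + 401*2.36*(T − (-5.37)) + 170*0.78*(T − (-5.37)) = 0
76.63(T − 251) + 946.36(T − (-5.37)) + 132.6(T − (-5.37)) = 0
(76.63 + 946.36 + 132.6) T = 76.63*251 + 946.36*(-5.37) + 132.6*(-5.37)
T ≈ 11.63 °C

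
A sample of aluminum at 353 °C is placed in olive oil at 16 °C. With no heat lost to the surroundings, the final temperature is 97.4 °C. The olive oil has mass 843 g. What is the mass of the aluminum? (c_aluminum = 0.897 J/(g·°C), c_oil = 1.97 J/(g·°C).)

m ≈ 590 g

Heat lost by the aluminum = heat gained by the oil:
m·0.897·(353 − 97.4) = 843·1.97·(97.4 − 16)
229.27 m = 135182  ⇒  m ≈ 589.6 g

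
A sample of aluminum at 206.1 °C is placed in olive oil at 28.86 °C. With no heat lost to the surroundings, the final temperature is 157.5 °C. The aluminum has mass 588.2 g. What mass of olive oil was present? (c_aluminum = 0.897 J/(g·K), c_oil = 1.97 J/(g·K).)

m ≈ 101 g

Heat gained plus heat lost sum to zero:
588.2·0.897·(157.5 − 206.1) + m·1.97·(157.5 − 28.86) = 0
253.42 m = 25642
m = 25642/253.42 ≈ 101.2 g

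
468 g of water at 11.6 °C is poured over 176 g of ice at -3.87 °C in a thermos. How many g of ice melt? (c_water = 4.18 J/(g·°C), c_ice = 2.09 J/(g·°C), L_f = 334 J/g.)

Water can give up m c ΔT = 468·4.18·11.6 = 22692 J before reaching 0 °C.
Warming the ice to 0 °C takes 176·2.09·3.87 = 1423.5 J, leaving 21269 J for melting.
Fully melting the ice requires m_ice L_f = 176·334 = 58784 J.
That's not enough to melt it all — equilibrium is at 0 °C with ice remaining.
m_melted·334 = 21269  ⇒  m_melted ≈ 63.68 g.

m_melted ≈ 63.7 g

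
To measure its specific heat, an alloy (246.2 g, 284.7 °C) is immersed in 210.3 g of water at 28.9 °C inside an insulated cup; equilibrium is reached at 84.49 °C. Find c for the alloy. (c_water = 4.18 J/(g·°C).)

c ≈ 0.991 J/(g·°C)

Energy conservation, ΣQ = 0:
246.2×c×(84.49 − 284.7) + 210.3×4.18×(84.49 − 28.9) = 0
-49292 c = -48867
c = -48867/-49292 ≈ 0.9914 J/(g·°C)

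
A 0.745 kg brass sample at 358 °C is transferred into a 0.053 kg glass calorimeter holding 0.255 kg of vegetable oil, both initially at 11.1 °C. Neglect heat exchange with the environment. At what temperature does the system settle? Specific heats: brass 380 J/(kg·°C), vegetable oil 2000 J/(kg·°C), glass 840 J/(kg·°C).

T_f ≈ 128.3 °C

Net heat exchanged in the isolated system is zero:
0.745*380*(T − 358) + 0.255*2000*(T − 11.1) + 0.053*840*(T − 11.1) = 0
283.1(T − 358) + 510(T − 11.1) + 44.52(T − 11.1) = 0
837.62 T = 107505
T = 107505/837.62 ≈ 128.35 °C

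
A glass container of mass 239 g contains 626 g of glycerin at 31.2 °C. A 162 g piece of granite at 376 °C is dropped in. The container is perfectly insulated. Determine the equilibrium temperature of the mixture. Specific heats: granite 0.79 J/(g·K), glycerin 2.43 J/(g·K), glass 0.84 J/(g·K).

T_f ≈ 55.1 °C

Net heat exchanged in the isolated system is zero:
162×0.79×(T − 376) + 626×2.43×(T − 31.2) + 239×0.84×(T − 31.2) = 0
127.98(T − 376) + 1521.2(T − 31.2) + 200.76(T − 31.2) = 0
1849.9 T = 101845
T = 101845 / 1849.9 = 55.1 °C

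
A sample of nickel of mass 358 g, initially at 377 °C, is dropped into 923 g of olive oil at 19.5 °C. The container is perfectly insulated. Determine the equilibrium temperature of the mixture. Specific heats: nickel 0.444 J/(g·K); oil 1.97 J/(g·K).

T_f ≈ 48.2 °C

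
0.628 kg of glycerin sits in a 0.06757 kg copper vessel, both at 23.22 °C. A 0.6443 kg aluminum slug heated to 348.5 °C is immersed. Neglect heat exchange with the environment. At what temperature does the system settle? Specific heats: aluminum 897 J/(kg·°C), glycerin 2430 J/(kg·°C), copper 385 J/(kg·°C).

T_f ≈ 111.5 °C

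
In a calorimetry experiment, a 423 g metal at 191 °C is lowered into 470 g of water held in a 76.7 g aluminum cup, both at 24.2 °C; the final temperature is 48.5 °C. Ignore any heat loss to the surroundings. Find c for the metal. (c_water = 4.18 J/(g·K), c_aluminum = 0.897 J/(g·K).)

Net heat exchanged in the isolated system is zero:
423×c×(48.5 − 191) + 470×4.18×(48.5 − 24.2) + 76.7×0.897×(48.5 − 24.2) = 0
-60278 c = -49412
c = -49412/-60278 ≈ 0.8197 J/(g·K)

c ≈ 0.82 J/(g·K)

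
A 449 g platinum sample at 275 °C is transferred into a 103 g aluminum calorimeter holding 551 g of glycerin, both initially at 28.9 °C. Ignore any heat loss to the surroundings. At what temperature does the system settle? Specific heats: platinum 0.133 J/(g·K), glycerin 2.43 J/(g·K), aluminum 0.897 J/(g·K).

Heat gained plus heat lost sum to zero:
449·0.133·(T − 275) + 551·2.43·(T − 28.9) + 103·0.897·(T − 28.9) = 0
(59.72 + 1338.9 + 92.39) T = 59.72·275 + 1338.9·28.9 + 92.39·28.9
T = 57787 / 1491 = 38.8 °C

T_f ≈ 38.8 °C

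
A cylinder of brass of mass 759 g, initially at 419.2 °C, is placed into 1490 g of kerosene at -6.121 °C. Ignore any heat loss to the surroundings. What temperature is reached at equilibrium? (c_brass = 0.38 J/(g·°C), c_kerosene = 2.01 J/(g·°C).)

Let T be the final temperature. ΣQ_i = 0:
759*0.38*(T − 419.2) + 1490*2.01*(T − (-6.121)) = 0
288.42(T − 419.2) + 2994.9(T − (-6.121)) = 0
3283.3 T = 102574
T = 102574/3283.3 ≈ 31.24 °C

T_f ≈ 31.2 °C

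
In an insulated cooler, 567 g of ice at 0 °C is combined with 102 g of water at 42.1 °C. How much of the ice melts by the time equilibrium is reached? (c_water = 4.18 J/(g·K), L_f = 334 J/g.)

Cooling the water to 0 °C releases 102·4.18·42.1 = 17950 J.
Fully melting the ice requires m_ice L_f = 567·334 = 189378 J.
That's not enough to melt it all — equilibrium is at 0 °C with ice remaining.
Mass melted = 17950/334 ≈ 53.74 g.

m_melted ≈ 53.7 g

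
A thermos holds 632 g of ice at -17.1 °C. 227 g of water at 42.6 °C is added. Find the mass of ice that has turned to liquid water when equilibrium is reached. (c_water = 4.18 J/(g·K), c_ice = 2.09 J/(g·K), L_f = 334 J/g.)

m_melted ≈ 53.4 g

Water can give up m c ΔT = 227×4.18×42.6 = 40421 J before reaching 0 °C.
Warming the ice to 0 °C takes 632×2.09×17.1 = 22587 J, leaving 17834 J for melting.
To melt every bit of ice: 632×334 = 211088 J.
17834 J < 211088 J, so only part of the ice melts and the system sits at 0 °C.
Mass melted = 17834/334 ≈ 53.4 g.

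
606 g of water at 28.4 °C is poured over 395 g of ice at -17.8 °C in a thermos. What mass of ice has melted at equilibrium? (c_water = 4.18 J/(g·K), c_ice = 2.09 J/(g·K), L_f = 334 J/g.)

Heat available from the water dropping to 0 °C: 606·4.18·28.4 = 71939 J.
Warming the ice to 0 °C takes 395·2.09·17.8 = 14695 J, leaving 57245 J for melting.
To melt every bit of ice: 395·334 = 131930 J.
Since 57245 < 131930 J, not all the ice melts; equilibrium is at 0 °C.
m_melt = 57245 / L_f = 171.4 g.

m_melted ≈ 171 g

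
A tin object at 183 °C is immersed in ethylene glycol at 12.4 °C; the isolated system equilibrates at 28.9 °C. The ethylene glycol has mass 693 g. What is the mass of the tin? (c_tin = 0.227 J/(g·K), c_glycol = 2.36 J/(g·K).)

m ≈ 771 g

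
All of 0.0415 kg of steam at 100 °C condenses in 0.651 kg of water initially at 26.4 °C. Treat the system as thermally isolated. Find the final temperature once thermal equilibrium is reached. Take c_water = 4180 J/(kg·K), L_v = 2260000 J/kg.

T_f ≈ 63.2 °C

Energy conservation, ΣQ = 0:
steam→water at 100 °C releases m L_v = 0.0415·2260000 = 93790; condensate cools 100→T: 0.0415·4180·(T − 100) = 173.47(T − 100); original water: 2721.2(T − 26.4)
2894.7 T = 93790 + 17347 + 71839 = 182976
T ≈ 63.21 °C, under the boiling point, so the assumption holds.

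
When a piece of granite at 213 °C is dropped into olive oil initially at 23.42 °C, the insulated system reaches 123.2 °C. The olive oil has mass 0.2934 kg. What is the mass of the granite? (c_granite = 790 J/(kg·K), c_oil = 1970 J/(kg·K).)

m ≈ 0.813 kg

Heat gained plus heat lost sum to zero:
m×790×(123.2 − 213) + 0.2934×1970×(123.2 − 23.42) = 0
-70942 m = -57673
m = -57673/-70942 ≈ 0.813 kg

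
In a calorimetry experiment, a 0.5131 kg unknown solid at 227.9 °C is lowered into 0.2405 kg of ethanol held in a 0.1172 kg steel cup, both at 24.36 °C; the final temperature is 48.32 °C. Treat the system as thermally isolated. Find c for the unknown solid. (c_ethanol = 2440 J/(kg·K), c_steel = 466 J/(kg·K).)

c ≈ 167 J/(kg·K)

Energy conservation, ΣQ = 0:
0.5131×c×(48.32 − 227.9) + 0.2405×2440×(48.32 − 24.36) + 0.1172×466×(48.32 − 24.36) = 0
-92.14 c = -15369
c = -15369/-92.14 ≈ 166.8 J/(kg·K)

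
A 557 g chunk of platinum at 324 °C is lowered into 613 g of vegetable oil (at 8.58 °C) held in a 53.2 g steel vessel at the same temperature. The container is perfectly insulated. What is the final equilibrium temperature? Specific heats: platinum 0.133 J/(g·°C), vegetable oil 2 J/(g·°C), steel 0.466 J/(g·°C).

Net heat exchanged in the isolated system is zero:
557*0.133*(T − 324) + 613*2*(T − 8.58) + 53.2*0.466*(T − 8.58) = 0
74.08(T − 324) + 1226(T − 8.58) + 24.79(T − 8.58) = 0
1324.9 T = 34734
T = 34734 / 1324.9 = 26.2 °C

T_f ≈ 26.2 °C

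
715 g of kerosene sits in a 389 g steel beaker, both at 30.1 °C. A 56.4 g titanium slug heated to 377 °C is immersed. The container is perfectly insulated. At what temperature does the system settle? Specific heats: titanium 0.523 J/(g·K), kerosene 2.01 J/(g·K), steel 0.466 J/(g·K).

T_f ≈ 36.3 °C

Heat gained plus heat lost sum to zero:
56.4×0.523×(T − 377) + 715×2.01×(T − 30.1) + 389×0.466×(T − 30.1) = 0
29.5(T − 377) + 1437.1(T − 30.1) + 181.27(T − 30.1) = 0
1647.9 T = 59835
T ≈ 36.31 °C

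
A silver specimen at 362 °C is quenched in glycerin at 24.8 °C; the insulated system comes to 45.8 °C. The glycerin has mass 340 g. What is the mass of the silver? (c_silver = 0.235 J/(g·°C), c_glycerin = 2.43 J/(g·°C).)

m ≈ 233 g

Heat lost by the silver = heat gained by the glycerin:
m·0.235·(362 − 45.8) = 340·2.43·(45.8 − 24.8)
74.31 m = 17350  ⇒  m ≈ 233.5 g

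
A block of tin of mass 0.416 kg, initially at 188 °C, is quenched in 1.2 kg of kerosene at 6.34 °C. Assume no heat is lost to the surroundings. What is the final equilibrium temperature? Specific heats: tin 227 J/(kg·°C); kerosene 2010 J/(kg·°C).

T_f ≈ 13.2 °C

Heat gained plus heat lost sum to zero:
0.416×227×(T − 188) + 1.2×2010×(T − 6.34) = 0
94.43(T − 188) + 2412(T − 6.34) = 0
2506.4 T = 33045
T ≈ 13.18 °C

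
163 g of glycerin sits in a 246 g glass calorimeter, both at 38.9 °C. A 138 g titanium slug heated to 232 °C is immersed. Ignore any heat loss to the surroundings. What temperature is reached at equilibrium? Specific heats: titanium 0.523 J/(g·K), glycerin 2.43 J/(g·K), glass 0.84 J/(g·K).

With ΣQ=0 the equilibrium temperature is the m·c-weighted mean:
T_f = (72.17·232 + 396.09·38.9 + 206.64·38.9) / (72.17 + 396.09 + 206.64)
    = 40191 / 674.9 ≈ 59.55 °C

T_f ≈ 59.6 °C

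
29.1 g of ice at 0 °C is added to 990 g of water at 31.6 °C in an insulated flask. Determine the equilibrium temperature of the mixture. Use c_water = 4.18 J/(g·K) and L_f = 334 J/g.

T_f ≈ 28.4 °C

Heat gained plus heat lost sum to zero:
fusion: m_ice L_f = 29.1·334 = 9719.4
  meltwater 0→T: 29.1·4.18·T = 121.64 T
  water: 4138.2(T − 31.6)
4259.8 T = 130767 − 9719.4 = 121048
T ≈ 28.42 °C — above 0 °C, consistent with complete melting.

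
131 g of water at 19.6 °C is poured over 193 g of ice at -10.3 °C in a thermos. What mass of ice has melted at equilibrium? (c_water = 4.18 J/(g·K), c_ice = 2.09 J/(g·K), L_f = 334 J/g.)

m_melted ≈ 19.7 g

Heat available from the water dropping to 0 °C: 131×4.18×19.6 = 10733 J.
Warming the ice to 0 °C takes 193×2.09×10.3 = 4154.7 J, leaving 6577.9 J for melting.
Fully melting the ice requires m_ice L_f = 193×334 = 64462 J.
That's not enough to melt it all — equilibrium is at 0 °C with ice remaining.
Mass melted = 6577.9/334 ≈ 19.69 g.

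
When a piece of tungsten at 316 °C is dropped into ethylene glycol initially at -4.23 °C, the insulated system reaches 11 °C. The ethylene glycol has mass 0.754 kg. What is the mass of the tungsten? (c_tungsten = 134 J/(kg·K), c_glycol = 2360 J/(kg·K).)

m ≈ 0.663 kg

Taking heat into each body as positive, Σ m c ΔT = 0:
m·134·(11 − 316) + 0.754·2360·(11 − (-4.23)) = 0
-40870 m = -27101
m = -27101/-40870 ≈ 0.6631 kg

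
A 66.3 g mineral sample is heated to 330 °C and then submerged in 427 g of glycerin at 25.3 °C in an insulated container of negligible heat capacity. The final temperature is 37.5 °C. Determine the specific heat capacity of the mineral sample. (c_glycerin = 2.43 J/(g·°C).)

c ≈ 0.653 J/(g·°C)

Heat lost by the mineral sample = heat gained by the glycerin:
66.3×c×(330 − 37.5) = 427×2.43×(37.5 − 25.3)
19393 c = 12659  ⇒  c ≈ 0.6528 J/(g·°C)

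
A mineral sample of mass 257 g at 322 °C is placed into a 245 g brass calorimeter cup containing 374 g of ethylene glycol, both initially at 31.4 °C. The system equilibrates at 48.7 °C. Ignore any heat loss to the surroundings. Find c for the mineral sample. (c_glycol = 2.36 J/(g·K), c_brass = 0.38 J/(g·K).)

Conservation of energy gives ΣQ = 0:
257·c·(48.7 − 322) + 374·2.36·(48.7 − 31.4) + 245·0.38·(48.7 − 31.4) = 0
-70238 c = -16880
c = -16880/-70238 ≈ 0.2403 J/(g·K)

c ≈ 0.24 J/(g·K)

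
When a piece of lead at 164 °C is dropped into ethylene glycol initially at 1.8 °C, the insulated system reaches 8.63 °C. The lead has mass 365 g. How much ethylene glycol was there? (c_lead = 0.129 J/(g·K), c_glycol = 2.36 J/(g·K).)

m ≈ 454 g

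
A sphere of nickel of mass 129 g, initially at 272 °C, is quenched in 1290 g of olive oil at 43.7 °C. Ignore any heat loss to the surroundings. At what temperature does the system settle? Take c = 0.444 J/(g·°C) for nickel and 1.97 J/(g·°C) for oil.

T_f ≈ 48.7 °C

Energy conservation, ΣQ = 0:
129×0.444×(T − 272) + 1290×1.97×(T − 43.7) = 0
57.28(T − 272) + 2541.3(T − 43.7) = 0
(57.28 + 2541.3) T = 57.28×272 + 2541.3×43.7
T ≈ 48.73 °C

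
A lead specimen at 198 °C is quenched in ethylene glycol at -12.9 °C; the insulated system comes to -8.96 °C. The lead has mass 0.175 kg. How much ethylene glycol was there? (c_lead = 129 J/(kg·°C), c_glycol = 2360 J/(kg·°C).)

|Q_lead| = |Q_glycol|:
0.175×129×(198 − -8.96) = m×2360×(-8.96 − (-12.9))
9298.4 m = 4672.1  ⇒  m ≈ 0.5025 kg

m ≈ 0.502 kg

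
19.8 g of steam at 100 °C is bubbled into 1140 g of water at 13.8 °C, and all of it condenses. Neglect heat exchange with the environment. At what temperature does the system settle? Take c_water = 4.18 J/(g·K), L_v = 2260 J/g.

Net heat exchanged in the isolated system is zero:
steam→water at 100 °C releases m L_v = 19.8×2260 = 44748; condensed water 100 °C→T: 82.76(T − 100); original water: 4765.2(T − 13.8)
4848 T = 44748 + 8276.4 + 65760 = 118784
T ≈ 24.50 °C, under the boiling point, so the assumption holds.

T_f ≈ 24.5 °C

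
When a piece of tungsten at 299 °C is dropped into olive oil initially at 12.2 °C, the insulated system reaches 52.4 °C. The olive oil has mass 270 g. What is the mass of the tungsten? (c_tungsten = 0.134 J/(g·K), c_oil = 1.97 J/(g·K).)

m ≈ 647 g

|Q_tungsten| = |Q_oil|:
m·0.134·(299 − 52.4) = 270·1.97·(52.4 − 12.2)
33.04 m = 21382  ⇒  m ≈ 647.1 g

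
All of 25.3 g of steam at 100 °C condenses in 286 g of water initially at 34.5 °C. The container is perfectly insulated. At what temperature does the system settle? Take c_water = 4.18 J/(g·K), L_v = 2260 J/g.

T_f ≈ 83.8 °C

Sum of m c ΔT and latent-heat terms is zero:
steam→water at 100 °C releases m L_v = 25.3×2260 = 57178; condensate cools 100→T: 25.3×4.18×(T − 100) = 105.75(T − 100); water warms: 286×4.18×(T − 34.5) = 1195.5(T − 34.5)
1301.2 T = 57178 + 10575 + 41244 = 108997
T ≈ 83.76 °C, under the boiling point, so the assumption holds.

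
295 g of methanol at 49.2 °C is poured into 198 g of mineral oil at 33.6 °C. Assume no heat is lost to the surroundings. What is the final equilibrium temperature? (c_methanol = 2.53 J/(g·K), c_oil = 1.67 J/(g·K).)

T_f = Σ m_i c_i T_i / Σ m_i c_i:
T_f = (746.35·49.2 + 330.66·33.6) / (746.35 + 330.66)
    = 47831 / 1077 ≈ 44.41 °C

T_f ≈ 44.4 °C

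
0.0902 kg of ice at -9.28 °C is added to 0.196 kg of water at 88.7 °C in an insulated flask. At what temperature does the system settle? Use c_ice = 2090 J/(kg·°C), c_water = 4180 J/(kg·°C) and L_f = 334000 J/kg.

T_f ≈ 34.1 °C

Energy balance with sensible and latent terms:
warm ice to 0 °C: 0.0902×2090×(0 − (-9.28)) = 1749.4; latent heat to melt: 0.0902×334000 = 30127; warm the meltwater: 377.04 T; water: 819.28(T − 88.7)
1196.3 T = 72670 − 31876 = 40794
T ≈ 34.10 °C — above 0 °C, consistent with complete melting.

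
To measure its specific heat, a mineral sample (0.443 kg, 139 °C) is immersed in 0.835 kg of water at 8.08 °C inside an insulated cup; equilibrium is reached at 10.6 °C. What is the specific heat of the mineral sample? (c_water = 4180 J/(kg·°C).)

c ≈ 155 J/(kg·°C)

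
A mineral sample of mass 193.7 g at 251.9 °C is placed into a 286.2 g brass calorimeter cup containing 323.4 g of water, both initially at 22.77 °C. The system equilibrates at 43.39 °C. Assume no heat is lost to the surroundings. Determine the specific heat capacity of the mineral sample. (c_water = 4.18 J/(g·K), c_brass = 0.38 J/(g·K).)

Let T be the final temperature. ΣQ_i = 0:
193.7·c·(43.39 − 251.9) + 323.4·4.18·(43.39 − 22.77) + 286.2·0.38·(43.39 − 22.77) = 0
-40388 c = -30117
c = -30117/-40388 ≈ 0.7457 J/(g·K)

c ≈ 0.746 J/(g·K)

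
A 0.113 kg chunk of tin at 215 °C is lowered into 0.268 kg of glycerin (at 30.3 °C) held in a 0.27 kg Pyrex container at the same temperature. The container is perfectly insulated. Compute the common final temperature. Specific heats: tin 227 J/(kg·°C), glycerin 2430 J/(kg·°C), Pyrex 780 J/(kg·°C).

T_f ≈ 35.6 °C

Taking heat into each body as positive, Σ m c ΔT = 0:
0.113×227×(T − 215) + 0.268×2430×(T − 30.3) + 0.27×780×(T − 30.3) = 0
(25.65 + 651.24 + 210.6) T = 25.65×215 + 651.24×30.3 + 210.6×30.3
T = 31629/887.49 ≈ 35.64 °C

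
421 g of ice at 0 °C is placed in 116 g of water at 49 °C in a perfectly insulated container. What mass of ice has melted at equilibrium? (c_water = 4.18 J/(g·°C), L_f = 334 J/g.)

m_melted ≈ 71.1 g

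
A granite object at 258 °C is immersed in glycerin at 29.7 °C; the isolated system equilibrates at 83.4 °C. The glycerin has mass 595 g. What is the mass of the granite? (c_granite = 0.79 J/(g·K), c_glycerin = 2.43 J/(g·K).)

Heat gained plus heat lost sum to zero:
m×0.79×(83.4 − 258) + 595×2.43×(83.4 − 29.7) = 0
-137.93 m = -77642
m = -77642/-137.93 ≈ 562.9 g

m ≈ 563 g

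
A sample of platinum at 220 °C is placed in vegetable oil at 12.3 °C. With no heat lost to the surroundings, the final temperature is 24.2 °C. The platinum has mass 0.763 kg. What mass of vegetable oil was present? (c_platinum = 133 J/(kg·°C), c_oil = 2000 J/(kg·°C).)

Heat lost by the platinum = heat gained by the oil:
0.763×133×(220 − 24.2) = m×2000×(24.2 − 12.3)
23800 m = 19870  ⇒  m ≈ 0.8349 kg

m ≈ 0.835 kg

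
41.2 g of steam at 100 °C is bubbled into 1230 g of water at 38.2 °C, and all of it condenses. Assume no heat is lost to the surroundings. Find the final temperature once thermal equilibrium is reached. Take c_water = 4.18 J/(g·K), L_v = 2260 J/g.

Let T be the final temperature. ΣQ_i = 0:
steam→water at 100 °C releases m L_v = 41.2×2260 = 93112
  condensate cools 100→T: 41.2×4.18×(T − 100) = 172.22(T − 100)
  water warms: 1230×4.18×(T − 38.2) = 5141.4(T − 38.2)
5313.6 T = 93112 + 17222 + 196401 = 306735
T ≈ 57.73 °C — below 100 °C, confirming all the steam condensed.

T_f ≈ 57.7 °C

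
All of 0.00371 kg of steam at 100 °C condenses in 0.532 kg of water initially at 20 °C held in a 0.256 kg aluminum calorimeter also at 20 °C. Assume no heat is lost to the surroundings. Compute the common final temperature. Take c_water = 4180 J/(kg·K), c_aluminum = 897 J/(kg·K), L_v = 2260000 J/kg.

Taking heat into each body as positive, Σ m c ΔT = 0:
steam→water at 100 °C releases m L_v = 0.00371×2260000 = 8384.6
  condensate cools 100→T: 0.00371×4180×(T − 100) = 15.51(T − 100)
  original water: 2223.8(T − 20)
  aluminum cup: 0.256×897×(T − 20) = 229.63(T − 20)
2468.9 T = 8384.6 + 1550.8 + 49068 = 59003
T ≈ 23.90 °C — below 100 °C, confirming all the steam condensed.

T_f ≈ 23.9 °C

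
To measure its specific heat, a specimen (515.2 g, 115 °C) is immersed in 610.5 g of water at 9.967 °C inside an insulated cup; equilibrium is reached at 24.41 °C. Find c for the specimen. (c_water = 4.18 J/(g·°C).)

c ≈ 0.79 J/(g·°C)

Setting the total heat transfer to zero:
515.2×c×(24.41 − 115) + 610.5×4.18×(24.41 − 9.967) = 0
-46672 c = -36857
c = -36857/-46672 ≈ 0.7897 J/(g·°C)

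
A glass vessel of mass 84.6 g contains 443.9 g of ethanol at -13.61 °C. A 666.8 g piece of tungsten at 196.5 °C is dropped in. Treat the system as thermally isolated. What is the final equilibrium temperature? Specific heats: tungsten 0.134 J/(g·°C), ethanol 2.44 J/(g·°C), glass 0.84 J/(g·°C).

T_f ≈ 1.5 °C

Taking heat into each body as positive, Σ m c ΔT = 0:
666.8·0.134·(T − 196.5) + 443.9·2.44·(T − (-13.61)) + 84.6·0.84·(T − (-13.61)) = 0
1243.5 T = 1849.1
T = 1849.1 / 1243.5 = 1.49 °C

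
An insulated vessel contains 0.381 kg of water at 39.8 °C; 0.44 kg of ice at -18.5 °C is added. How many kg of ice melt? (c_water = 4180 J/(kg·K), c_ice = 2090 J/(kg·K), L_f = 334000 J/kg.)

m_melted ≈ 0.139 kg

Water can give up m c ΔT = 0.381×4180×39.8 = 63385 J before reaching 0 °C.
Of that, 0.44×2090×18.5 = 17013 J goes to bring the ice to 0 °C, leaving 46372 J.
Melting all 0.44 kg of ice would need 0.44×334000 = 146960 J.
Since 46372 < 146960 J, not all the ice melts; equilibrium is at 0 °C.
m_melted×334000 = 46372  ⇒  m_melted ≈ 0.1388 kg.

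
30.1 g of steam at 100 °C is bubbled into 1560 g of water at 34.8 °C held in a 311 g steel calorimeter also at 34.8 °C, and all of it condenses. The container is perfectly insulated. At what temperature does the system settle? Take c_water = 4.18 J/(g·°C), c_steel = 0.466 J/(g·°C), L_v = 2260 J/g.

T_f ≈ 46.0 °C

Taking heat into each body as positive, Σ m c ΔT = 0:
steam→water at 100 °C releases m L_v = 30.1×2260 = 68026; condensate cools 100→T: 30.1×4.18×(T − 100) = 125.82(T − 100); water warms: 1560×4.18×(T − 34.8) = 6520.8(T − 34.8); steel cup: 311×0.466×(T − 34.8) = 144.93(T − 34.8)
6791.5 T = 68026 + 12582 + 231967 = 312575
T ≈ 46.02 °C (< 100 °C, so full condensation is consistent).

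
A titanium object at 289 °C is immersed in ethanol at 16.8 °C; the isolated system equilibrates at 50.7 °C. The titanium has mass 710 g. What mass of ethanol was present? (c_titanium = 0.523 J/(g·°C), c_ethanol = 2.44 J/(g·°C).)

m ≈ 1070 g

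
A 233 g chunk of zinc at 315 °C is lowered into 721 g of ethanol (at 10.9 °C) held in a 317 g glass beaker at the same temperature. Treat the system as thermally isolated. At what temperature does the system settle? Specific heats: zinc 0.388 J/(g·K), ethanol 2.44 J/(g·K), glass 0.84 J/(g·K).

Net heat exchanged in the isolated system is zero:
233*0.388*(T − 315) + 721*2.44*(T − 10.9) + 317*0.84*(T − 10.9) = 0
90.4(T − 315) + 1759.2(T − 10.9) + 266.28(T − 10.9) = 0
(90.4 + 1759.2 + 266.28) T = 90.4*315 + 1759.2*10.9 + 266.28*10.9
T = 50555/2115.9 ≈ 23.89 °C

T_f ≈ 23.9 °C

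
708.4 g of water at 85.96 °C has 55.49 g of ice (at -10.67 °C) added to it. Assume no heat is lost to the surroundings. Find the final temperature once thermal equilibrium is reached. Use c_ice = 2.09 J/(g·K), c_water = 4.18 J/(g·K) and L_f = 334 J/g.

T_f ≈ 73.5 °C

Sum of m c ΔT and latent-heat terms is zero:
warm ice to 0 °C: 55.49×2.09×(0 − (-10.67)) = 1237.4; fusion: m_ice L_f = 55.49×334 = 18534; meltwater 0→T: 55.49×4.18×T = 231.95 T; water: 2961.1(T − 85.96)
3193.1 T = 254537 − 19771 = 234766
T ≈ 73.52 °C — above 0 °C, consistent with complete melting.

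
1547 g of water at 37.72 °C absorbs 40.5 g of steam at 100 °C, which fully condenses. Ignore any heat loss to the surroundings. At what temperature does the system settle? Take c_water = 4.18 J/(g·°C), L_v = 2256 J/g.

Energy conservation, ΣQ = 0:
steam→water at 100 °C releases m L_v = 40.5·2256 = 91368; condensed water 100 °C→T: 169.29(T − 100); water warms: 1547·4.18·(T − 37.72) = 6466.5(T − 37.72)
6635.7 T = 91368 + 16929 + 243915 = 352212
T ≈ 53.08 °C (< 100 °C, so full condensation is consistent).

T_f ≈ 53.1 °C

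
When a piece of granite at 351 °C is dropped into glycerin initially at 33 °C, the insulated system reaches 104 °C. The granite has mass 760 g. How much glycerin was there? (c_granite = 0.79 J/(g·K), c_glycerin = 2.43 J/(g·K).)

Energy conservation, ΣQ = 0:
760×0.79×(104 − 351) + m×2.43×(104 − 33) = 0
172.53 m = 148299
m = 148299/172.53 ≈ 859.6 g

m ≈ 860 g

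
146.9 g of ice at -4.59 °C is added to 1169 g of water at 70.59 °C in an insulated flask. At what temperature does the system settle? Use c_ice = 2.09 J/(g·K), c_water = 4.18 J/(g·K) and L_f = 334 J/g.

T_f ≈ 53.5 °C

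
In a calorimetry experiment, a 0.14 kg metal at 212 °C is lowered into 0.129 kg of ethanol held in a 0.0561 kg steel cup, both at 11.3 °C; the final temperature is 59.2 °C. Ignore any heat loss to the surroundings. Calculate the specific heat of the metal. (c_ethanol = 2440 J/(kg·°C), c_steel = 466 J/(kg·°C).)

c ≈ 763 J/(kg·°C)

Let T be the final temperature. ΣQ_i = 0:
0.14×c×(59.2 − 212) + 0.129×2440×(59.2 − 11.3) + 0.0561×466×(59.2 − 11.3) = 0
-21.39 c = -16329
c = -16329/-21.39 ≈ 763.3 J/(kg·°C)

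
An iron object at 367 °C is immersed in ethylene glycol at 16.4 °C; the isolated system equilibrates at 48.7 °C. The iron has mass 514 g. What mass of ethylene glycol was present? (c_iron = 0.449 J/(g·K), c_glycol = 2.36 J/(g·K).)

Energy conservation, ΣQ = 0:
514·0.449·(48.7 − 367) + m·2.36·(48.7 − 16.4) = 0
76.23 m = 73459
m = 73459/76.23 ≈ 963.7 g

m ≈ 964 g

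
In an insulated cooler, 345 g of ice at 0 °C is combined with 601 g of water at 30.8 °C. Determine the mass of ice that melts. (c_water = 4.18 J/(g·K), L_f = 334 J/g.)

m_melted ≈ 232 g

Heat available from the water dropping to 0 °C: 601·4.18·30.8 = 77375 J.
Melting all 345 g of ice would need 345·334 = 115230 J.
Since 77375 < 115230 J, not all the ice melts; equilibrium is at 0 °C.
m_melted·334 = 77375  ⇒  m_melted ≈ 231.7 g.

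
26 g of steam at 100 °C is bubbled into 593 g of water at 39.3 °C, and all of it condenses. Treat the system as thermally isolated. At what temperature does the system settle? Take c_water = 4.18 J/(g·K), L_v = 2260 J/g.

Setting the total heat transfer to zero:
steam→water at 100 °C releases m L_v = 26×2260 = 58760
  condensed water 100 °C→T: 108.68(T − 100)
  water warms: 593×4.18×(T − 39.3) = 2478.7(T − 39.3)
2587.4 T = 58760 + 10868 + 97414 = 167042
T ≈ 64.56 °C, under the boiling point, so the assumption holds.

T_f ≈ 64.6 °C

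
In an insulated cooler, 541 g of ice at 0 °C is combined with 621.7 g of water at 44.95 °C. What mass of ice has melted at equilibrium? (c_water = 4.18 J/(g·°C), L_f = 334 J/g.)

m_melted ≈ 350 g

Water can give up m c ΔT = 621.7×4.18×44.95 = 116812 J before reaching 0 °C.
Fully melting the ice requires m_ice L_f = 541×334 = 180694 J.
116812 J < 180694 J, so only part of the ice melts and the system sits at 0 °C.
Mass melted = 116812/334 ≈ 349.7 g.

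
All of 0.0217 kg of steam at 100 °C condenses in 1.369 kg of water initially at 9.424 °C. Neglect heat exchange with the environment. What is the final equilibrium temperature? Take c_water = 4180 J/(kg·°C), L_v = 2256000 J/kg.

T_f ≈ 19.3 °C

Net heat exchanged in the isolated system is zero:
condense steam: −0.0217×2256000 = −48955
  condensed water 100 °C→T: 90.71(T − 100)
  water warms: 1.369×4180×(T − 9.424) = 5722.4(T − 9.424)
5813.1 T = 48955 + 9070.6 + 53928 = 111954
T ≈ 19.26 °C — below 100 °C, confirming all the steam condensed.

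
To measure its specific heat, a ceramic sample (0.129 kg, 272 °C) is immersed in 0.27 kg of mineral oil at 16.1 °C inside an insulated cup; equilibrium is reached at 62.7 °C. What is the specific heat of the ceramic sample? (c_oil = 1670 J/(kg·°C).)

c ≈ 778 J/(kg·°C)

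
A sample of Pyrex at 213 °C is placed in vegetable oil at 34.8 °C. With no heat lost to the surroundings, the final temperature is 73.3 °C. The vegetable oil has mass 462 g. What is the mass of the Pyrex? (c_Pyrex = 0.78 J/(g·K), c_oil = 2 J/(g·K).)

Heat lost by the Pyrex = heat gained by the oil:
m×0.78×(213 − 73.3) = 462×2×(73.3 − 34.8)
108.97 m = 35574  ⇒  m ≈ 326.5 g

m ≈ 326 g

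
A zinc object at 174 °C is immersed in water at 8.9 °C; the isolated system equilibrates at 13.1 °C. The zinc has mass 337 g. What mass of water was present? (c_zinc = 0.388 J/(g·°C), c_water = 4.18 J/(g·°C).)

Heat lost by the zinc = heat gained by the water:
337×0.388×(174 − 13.1) = m×4.18×(13.1 − 8.9)
17.56 m = 21039  ⇒  m ≈ 1198 g

m ≈ 1200 g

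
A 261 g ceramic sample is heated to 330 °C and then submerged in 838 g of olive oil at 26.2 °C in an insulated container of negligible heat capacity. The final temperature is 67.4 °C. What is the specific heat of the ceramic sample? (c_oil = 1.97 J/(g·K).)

c ≈ 0.992 J/(g·K)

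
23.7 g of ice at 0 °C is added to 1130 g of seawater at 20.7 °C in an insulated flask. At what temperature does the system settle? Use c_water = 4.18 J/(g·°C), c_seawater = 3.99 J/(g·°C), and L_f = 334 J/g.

Energy conservation, ΣQ = 0:
latent heat to melt: 23.7·334 = 7915.8; meltwater 0→T: 23.7·4.18·T = 99.07 T; seawater: 4508.7(T − 20.7)
4607.8 T = 93330 − 7915.8 = 85414
T ≈ 18.54 °C — above 0 °C, consistent with complete melting.

T_f ≈ 18.5 °C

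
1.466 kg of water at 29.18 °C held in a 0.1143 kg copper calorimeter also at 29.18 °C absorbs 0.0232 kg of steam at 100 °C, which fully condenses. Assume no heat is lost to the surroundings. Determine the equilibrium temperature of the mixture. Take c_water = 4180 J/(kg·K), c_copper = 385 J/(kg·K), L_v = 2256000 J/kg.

Conservation of energy gives ΣQ = 0:
latent heat released on condensation: 0.0232×2256000 = 52339
  condensed water 100 °C→T: 96.98(T − 100)
  water warms: 1.466×4180×(T − 29.18) = 6127.9(T − 29.18)
  cup: 44.01(T − 29.18)
6268.9 T = 52339 + 9697.6 + 180096 = 242132
T ≈ 38.62 °C, under the boiling point, so the assumption holds.

T_f ≈ 38.6 °C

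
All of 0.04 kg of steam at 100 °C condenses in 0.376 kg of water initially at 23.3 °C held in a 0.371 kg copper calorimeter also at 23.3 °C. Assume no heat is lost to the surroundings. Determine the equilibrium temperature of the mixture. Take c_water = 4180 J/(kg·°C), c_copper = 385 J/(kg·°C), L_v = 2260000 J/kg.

T_f ≈ 78.2 °C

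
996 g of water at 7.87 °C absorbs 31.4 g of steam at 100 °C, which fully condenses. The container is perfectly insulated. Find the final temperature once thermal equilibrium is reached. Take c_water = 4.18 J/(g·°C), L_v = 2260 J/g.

T_f ≈ 27.2 °C

Setting the total heat transfer to zero:
condense steam: −31.4×2260 = −70964
  condensed water 100 °C→T: 131.25(T − 100)
  water warms: 996×4.18×(T − 7.87) = 4163.3(T − 7.87)
4294.5 T = 70964 + 13125 + 32765 = 116854
T ≈ 27.21 °C, under the boiling point, so the assumption holds.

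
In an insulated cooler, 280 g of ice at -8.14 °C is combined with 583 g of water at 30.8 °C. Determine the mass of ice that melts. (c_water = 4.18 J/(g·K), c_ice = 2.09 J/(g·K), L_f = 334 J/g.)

m_melted ≈ 210 g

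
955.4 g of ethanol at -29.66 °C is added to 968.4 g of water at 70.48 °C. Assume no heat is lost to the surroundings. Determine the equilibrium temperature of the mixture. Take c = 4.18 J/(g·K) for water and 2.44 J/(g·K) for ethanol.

T_f ≈ 33.9 °C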